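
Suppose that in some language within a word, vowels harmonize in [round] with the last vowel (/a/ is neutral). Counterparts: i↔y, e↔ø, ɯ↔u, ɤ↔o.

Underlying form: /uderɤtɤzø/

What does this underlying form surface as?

/e/ harmonizes with /ø/ ([+round]) → [ø]
/ɤ/ harmonizes with /ø/ ([+round]) → [o]
/ɤ/ harmonizes with /ø/ ([+round]) → [o]

[udørotozø]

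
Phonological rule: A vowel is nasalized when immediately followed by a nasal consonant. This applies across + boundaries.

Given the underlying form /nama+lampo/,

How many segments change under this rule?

2

/a/ before nasal /m/ → [ã]
/a/ before nasal /m/ → [ã]
2 segments change.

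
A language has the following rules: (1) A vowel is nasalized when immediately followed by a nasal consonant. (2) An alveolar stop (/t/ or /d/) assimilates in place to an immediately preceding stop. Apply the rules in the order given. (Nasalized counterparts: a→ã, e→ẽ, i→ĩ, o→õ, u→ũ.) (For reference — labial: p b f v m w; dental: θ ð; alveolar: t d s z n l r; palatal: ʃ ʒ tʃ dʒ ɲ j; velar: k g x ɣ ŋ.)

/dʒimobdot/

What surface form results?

Rule 1: /i/ before nasal /m/ → [ĩ]
After rule 1: dʒĩmobdot
Rule 2: /d/ after /b/ (labial) → [b]

[dʒĩmobbot]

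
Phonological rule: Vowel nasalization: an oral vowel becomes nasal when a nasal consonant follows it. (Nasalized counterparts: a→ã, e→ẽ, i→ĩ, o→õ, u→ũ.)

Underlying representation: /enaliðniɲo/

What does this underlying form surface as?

/e/ before nasal /n/ → [ẽ]
/i/ before nasal /ɲ/ → [ĩ]

[ẽnaliðnĩɲo]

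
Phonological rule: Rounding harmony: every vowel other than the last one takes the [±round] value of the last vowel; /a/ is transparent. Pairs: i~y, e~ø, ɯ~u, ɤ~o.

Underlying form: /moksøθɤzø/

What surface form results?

[moksøθozø]

/ɤ/ harmonizes with /ø/ ([+round]) → [o]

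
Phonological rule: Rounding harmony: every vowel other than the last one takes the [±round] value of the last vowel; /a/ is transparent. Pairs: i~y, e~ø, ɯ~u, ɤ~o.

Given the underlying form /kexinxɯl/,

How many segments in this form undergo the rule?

No segment meets the rule's conditions.

0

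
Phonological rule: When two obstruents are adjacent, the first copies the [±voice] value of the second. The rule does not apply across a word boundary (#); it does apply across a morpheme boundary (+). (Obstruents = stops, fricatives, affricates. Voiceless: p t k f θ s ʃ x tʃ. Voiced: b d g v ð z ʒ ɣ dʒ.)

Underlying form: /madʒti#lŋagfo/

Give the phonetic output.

[matʃti#lŋakfo]

/dʒ/ before /t/ (voiceless) → [tʃ]
/g/ before /f/ (voiceless) → [k]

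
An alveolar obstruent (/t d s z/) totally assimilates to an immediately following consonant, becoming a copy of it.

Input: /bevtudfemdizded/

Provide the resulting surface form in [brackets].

/d/ before /f/ → [f] (total assimilation)
/z/ before /d/ → [d] (total assimilation)

[bevtuffemdidded]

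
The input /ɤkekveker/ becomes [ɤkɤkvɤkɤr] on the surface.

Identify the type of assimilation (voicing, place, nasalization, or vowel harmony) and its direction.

/e/→[ɤ] /e/→[ɤ] /e/→[ɤ].
Vowels agree with the first vowel, so the harmony is progressive.

vowel harmony, progressive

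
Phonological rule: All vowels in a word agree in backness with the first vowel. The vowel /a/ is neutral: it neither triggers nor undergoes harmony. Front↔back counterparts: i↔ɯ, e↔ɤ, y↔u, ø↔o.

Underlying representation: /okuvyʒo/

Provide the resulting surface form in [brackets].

[okuvuʒo]

/y/ harmonizes with /o/ ([+back]) → [u]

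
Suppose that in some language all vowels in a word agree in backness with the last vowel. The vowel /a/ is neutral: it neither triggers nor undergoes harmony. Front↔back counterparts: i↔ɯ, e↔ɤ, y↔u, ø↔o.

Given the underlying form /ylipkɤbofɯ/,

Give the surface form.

[ulɯpkɤbofɯ]

/y/ harmonizes with /ɯ/ ([+back]) → [u]
/i/ harmonizes with /ɯ/ ([+back]) → [ɯ]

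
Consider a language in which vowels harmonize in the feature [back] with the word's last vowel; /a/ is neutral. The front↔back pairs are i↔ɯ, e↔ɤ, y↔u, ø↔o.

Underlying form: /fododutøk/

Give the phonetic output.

[fødødytøk]

/o/ harmonizes with /ø/ ([-back]) → [ø]
/o/ harmonizes with /ø/ ([-back]) → [ø]
/u/ harmonizes with /ø/ ([-back]) → [y]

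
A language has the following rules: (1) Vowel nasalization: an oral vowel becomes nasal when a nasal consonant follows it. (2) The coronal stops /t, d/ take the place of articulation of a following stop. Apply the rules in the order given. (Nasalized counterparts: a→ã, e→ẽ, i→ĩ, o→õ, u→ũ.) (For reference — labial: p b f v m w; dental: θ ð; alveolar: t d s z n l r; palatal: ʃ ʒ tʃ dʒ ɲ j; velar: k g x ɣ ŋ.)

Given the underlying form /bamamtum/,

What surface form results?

Rule 1: /a/ before nasal /m/ → [ã]
Rule 1: /a/ before nasal /m/ → [ã]
Rule 1: /u/ before nasal /m/ → [ũ]
After rule 1: bãmãmtũm
Rule 2: no segment meets the rule's conditions; no change.

[bãmãmtũm]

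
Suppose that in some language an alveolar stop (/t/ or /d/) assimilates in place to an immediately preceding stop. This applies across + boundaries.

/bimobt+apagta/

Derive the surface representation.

[bimobp+apagka]

/t/ after /b/ (labial) → [p]
/t/ after /g/ (velar) → [k]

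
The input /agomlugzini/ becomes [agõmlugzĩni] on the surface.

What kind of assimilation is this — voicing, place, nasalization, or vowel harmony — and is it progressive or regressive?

nasalization, regressive

/o/→[õ] /i/→[ĩ].
Each target copies a feature from the following segment, so the direction is regressive.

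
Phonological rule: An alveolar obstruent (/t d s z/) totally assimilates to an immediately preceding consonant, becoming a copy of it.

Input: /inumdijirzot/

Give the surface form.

/d/ after /m/ → [m] (total assimilation)
/z/ after /r/ → [r] (total assimilation)

[inummijirrot]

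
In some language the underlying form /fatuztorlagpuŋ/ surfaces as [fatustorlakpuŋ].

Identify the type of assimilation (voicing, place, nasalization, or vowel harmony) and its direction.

/z/→[s] /g/→[k].
Each target copies a feature from the following segment, so the direction is regressive.

voicing assimilation, regressive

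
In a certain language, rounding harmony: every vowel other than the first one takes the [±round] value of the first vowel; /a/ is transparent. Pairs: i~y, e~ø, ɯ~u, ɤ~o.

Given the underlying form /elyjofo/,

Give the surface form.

/y/ harmonizes with /e/ ([-round]) → [i]
/o/ harmonizes with /e/ ([-round]) → [ɤ]
/o/ harmonizes with /e/ ([-round]) → [ɤ]

[elijɤfɤ]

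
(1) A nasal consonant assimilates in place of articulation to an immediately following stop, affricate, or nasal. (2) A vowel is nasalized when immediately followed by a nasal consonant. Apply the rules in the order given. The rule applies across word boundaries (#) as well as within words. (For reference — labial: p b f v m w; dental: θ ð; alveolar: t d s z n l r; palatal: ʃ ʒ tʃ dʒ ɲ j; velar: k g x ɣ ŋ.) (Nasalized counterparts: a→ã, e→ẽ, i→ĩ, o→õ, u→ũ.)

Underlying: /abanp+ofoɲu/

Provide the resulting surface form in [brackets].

[abãmp+ofõɲu]

Rule 1: /n/ before /p/ (labial) → [m]
After rule 1: abamp+ofoɲu
Rule 2: /a/ before nasal /m/ → [ã]
Rule 2: /o/ before nasal /ɲ/ → [õ]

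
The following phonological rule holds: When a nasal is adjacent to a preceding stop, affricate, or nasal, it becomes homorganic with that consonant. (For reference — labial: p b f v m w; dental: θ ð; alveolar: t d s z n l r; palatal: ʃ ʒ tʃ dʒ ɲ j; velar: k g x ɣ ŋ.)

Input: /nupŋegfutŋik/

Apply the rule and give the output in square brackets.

[nupmegfutnik]

/ŋ/ after /p/ (labial) → [m]
/ŋ/ after /t/ (alveolar) → [n]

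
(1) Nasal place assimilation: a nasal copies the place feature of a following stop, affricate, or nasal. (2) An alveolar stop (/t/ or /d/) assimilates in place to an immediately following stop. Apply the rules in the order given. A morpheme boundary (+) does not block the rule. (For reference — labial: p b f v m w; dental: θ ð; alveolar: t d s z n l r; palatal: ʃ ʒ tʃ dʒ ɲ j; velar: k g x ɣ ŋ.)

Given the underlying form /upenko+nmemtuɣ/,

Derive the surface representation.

Rule 1: /n/ before /k/ (velar) → [ŋ]
Rule 1: /n/ before /m/ (labial) → [m]
Rule 1: /m/ before /t/ (alveolar) → [n]
After rule 1: upeŋko+mmentuɣ
Rule 2: no segment meets the rule's conditions; no change.

[upeŋko+mmentuɣ]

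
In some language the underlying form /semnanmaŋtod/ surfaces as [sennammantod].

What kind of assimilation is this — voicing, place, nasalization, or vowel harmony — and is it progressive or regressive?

place assimilation, regressive

/m/→[n] /n/→[m] /ŋ/→[n].
Each target copies a feature from the following segment, so the direction is regressive.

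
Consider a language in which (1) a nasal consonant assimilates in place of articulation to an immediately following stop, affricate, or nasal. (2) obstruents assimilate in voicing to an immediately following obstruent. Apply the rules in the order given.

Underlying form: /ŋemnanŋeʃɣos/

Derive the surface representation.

[ŋennaŋŋeʒɣos]

Rule 1: /m/ before /n/ (alveolar) → [n]
Rule 1: /n/ before /ŋ/ (velar) → [ŋ]
After rule 1: ŋennaŋŋeʃɣos
Rule 2: /ʃ/ before /ɣ/ (voiced) → [ʒ]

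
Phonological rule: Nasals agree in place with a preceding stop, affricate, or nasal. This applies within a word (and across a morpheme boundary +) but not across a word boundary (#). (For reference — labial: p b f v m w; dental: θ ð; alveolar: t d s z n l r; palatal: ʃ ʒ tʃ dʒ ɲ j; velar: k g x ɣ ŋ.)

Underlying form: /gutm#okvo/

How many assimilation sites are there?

1

/m/ after /t/ (alveolar) → [n]
1 segment changes.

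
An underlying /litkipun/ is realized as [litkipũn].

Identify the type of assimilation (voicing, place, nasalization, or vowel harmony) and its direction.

nasalization, regressive

/u/→[ũ].
Each target copies a feature from the following segment, so the direction is regressive.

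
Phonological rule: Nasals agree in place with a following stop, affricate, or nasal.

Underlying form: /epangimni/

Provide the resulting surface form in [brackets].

/n/ before /g/ (velar) → [ŋ]
/m/ before /n/ (alveolar) → [n]

[epaŋginni]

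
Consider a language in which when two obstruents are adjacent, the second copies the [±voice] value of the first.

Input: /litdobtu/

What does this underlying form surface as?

[littobdu]

/d/ after /t/ (voiceless) → [t]
/t/ after /b/ (voiced) → [d]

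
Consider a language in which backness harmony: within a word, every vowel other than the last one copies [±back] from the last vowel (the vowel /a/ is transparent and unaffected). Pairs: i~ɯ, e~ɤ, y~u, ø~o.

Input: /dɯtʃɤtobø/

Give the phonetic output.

[ditʃetøbø]

/ɯ/ harmonizes with /ø/ ([-back]) → [i]
/ɤ/ harmonizes with /ø/ ([-back]) → [e]
/o/ harmonizes with /ø/ ([-back]) → [ø]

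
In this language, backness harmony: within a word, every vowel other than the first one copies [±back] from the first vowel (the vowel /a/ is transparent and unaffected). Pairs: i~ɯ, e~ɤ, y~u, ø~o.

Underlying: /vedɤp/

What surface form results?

/ɤ/ harmonizes with /e/ ([-back]) → [e]

[vedep]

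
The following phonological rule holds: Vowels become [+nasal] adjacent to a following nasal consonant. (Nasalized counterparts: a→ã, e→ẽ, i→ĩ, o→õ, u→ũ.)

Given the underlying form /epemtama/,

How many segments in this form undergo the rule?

2

/e/ before nasal /m/ → [ẽ]
/a/ before nasal /m/ → [ã]
2 segments change.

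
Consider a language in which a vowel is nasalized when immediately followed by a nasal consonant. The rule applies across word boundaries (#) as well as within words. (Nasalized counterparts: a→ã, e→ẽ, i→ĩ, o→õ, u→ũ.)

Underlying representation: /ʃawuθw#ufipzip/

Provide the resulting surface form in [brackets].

[ʃawuθw#ufipzip]

no segment meets the rule's conditions; no change.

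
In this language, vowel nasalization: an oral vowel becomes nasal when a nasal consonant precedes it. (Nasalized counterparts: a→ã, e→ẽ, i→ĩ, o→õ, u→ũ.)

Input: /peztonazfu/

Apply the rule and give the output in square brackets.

[peztonãzfu]

/a/ after nasal /n/ → [ã]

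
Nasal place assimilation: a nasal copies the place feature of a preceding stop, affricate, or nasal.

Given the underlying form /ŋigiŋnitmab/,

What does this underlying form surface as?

[ŋigiŋŋitnab]

/n/ after /ŋ/ (velar) → [ŋ]
/m/ after /t/ (alveolar) → [n]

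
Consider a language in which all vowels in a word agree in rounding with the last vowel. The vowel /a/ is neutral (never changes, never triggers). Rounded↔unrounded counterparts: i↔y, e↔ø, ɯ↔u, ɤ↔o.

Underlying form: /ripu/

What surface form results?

[rypu]

/i/ harmonizes with /u/ ([+round]) → [y]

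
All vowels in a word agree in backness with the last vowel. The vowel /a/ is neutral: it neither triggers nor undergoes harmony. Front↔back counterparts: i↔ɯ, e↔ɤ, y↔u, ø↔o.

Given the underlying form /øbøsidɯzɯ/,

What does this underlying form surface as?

[obosɯdɯzɯ]

/ø/ harmonizes with /ɯ/ ([+back]) → [o]
/ø/ harmonizes with /ɯ/ ([+back]) → [o]
/i/ harmonizes with /ɯ/ ([+back]) → [ɯ]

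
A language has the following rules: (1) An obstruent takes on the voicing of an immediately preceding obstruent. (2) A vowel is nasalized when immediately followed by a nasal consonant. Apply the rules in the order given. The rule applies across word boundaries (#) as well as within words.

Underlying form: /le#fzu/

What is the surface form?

[le#fsu]

Rule 1: /z/ after /f/ (voiceless) → [s]
After rule 1: le#fsu
Rule 2: no segment meets the rule's conditions; no change.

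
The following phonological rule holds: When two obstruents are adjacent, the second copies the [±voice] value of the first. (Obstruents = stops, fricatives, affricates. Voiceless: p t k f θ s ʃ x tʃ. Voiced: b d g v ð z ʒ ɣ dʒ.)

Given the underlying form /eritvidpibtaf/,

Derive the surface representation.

[eritfidbibdaf]

/v/ after /t/ (voiceless) → [f]
/p/ after /d/ (voiced) → [b]
/t/ after /b/ (voiced) → [d]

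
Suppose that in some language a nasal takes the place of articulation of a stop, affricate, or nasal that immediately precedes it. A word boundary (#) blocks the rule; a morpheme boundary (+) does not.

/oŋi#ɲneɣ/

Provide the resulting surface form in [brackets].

/n/ after /ɲ/ (palatal) → [ɲ]

[oŋi#ɲɲeɣ]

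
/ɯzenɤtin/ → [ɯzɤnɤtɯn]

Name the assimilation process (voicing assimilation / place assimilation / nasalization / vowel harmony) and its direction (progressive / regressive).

/e/→[ɤ] /i/→[ɯ].
Vowels agree with the first vowel, so the harmony is progressive.

vowel harmony, progressive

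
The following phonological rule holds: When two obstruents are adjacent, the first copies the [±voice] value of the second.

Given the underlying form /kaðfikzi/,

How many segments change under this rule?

2

/ð/ before /f/ (voiceless) → [θ]
/k/ before /z/ (voiced) → [g]
2 segments change.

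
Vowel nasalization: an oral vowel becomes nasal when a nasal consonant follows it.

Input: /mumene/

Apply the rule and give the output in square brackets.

[mũmẽne]

/u/ before nasal /m/ → [ũ]
/e/ before nasal /n/ → [ẽ]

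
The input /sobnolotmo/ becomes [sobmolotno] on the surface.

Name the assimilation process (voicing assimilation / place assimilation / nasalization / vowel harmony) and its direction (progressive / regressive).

place assimilation, progressive

/n/→[m] /m/→[n].
Each target copies a feature from the preceding segment, so the direction is progressive.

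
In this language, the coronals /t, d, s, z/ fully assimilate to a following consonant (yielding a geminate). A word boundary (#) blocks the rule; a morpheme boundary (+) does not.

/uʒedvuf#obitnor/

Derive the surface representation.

[uʒevvuf#obinnor]

/d/ before /v/ → [v] (total assimilation)
/t/ before /n/ → [n] (total assimilation)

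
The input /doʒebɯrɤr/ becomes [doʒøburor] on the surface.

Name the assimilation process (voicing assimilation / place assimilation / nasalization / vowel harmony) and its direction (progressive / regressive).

/e/→[ø] /ɯ/→[u] /ɤ/→[o].
Vowels agree with the first vowel, so the harmony is progressive.

vowel harmony, progressive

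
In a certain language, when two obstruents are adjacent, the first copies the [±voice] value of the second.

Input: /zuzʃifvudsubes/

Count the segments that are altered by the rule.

/z/ before /ʃ/ (voiceless) → [s]
/f/ before /v/ (voiced) → [v]
/d/ before /s/ (voiceless) → [t]
3 segments change.

3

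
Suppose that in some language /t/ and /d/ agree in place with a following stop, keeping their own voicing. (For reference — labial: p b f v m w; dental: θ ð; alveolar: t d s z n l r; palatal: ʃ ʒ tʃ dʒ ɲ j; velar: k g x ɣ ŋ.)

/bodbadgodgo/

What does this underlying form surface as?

/d/ before /b/ (labial) → [b]
/d/ before /g/ (velar) → [g]
/d/ before /g/ (velar) → [g]

[bobbaggoggo]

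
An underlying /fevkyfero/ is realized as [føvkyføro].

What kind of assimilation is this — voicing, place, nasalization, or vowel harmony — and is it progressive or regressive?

vowel harmony, regressive

/e/→[ø] /e/→[ø].
Vowels agree with the last vowel, so the harmony is regressive.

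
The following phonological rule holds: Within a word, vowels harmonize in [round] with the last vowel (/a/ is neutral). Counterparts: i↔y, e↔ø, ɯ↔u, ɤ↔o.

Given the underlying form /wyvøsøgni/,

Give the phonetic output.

/y/ harmonizes with /i/ ([-round]) → [i]
/ø/ harmonizes with /i/ ([-round]) → [e]
/ø/ harmonizes with /i/ ([-round]) → [e]

[wivesegni]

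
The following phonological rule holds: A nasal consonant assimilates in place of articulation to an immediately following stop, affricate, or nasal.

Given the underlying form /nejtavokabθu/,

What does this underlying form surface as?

no segment meets the rule's conditions; no change.

[nejtavokabθu]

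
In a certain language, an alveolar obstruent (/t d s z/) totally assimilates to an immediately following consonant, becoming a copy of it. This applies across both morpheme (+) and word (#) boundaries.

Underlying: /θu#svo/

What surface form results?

/s/ before /v/ → [v] (total assimilation)

[θu#vvo]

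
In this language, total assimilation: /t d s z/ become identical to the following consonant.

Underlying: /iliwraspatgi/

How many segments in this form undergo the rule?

/s/ before /p/ → [p] (total assimilation)
/t/ before /g/ → [g] (total assimilation)
2 segments change.

2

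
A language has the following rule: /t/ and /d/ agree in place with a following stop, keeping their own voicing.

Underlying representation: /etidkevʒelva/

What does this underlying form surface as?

/d/ before /k/ (velar) → [g]

[etigkevʒelva]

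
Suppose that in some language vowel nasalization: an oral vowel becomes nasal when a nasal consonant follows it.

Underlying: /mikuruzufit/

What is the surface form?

no segment meets the rule's conditions; no change.

[mikuruzufit]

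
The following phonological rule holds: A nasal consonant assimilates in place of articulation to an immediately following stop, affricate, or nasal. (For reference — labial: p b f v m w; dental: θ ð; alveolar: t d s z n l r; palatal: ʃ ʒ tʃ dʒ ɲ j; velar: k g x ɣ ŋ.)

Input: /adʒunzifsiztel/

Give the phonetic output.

[adʒunzifsiztel]

no segment meets the rule's conditions; no change.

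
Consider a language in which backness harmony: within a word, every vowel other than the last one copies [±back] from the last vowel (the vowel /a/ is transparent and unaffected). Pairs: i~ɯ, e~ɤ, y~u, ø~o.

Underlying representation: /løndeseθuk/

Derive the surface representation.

[londɤsɤθuk]

/ø/ harmonizes with /u/ ([+back]) → [o]
/e/ harmonizes with /u/ ([+back]) → [ɤ]
/e/ harmonizes with /u/ ([+back]) → [ɤ]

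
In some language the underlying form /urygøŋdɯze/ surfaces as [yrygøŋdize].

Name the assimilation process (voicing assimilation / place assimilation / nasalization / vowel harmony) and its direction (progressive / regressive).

vowel harmony, regressive

/u/→[y] /ɯ/→[i].
Vowels agree with the last vowel, so the harmony is regressive.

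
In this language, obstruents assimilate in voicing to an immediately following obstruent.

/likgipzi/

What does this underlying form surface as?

/k/ before /g/ (voiced) → [g]
/p/ before /z/ (voiced) → [b]

[liggibzi]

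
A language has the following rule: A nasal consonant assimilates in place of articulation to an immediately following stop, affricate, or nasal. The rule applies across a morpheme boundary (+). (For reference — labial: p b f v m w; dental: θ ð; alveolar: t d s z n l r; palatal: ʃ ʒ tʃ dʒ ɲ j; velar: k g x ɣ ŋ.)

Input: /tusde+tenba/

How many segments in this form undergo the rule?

1

/n/ before /b/ (labial) → [m]
1 segment changes.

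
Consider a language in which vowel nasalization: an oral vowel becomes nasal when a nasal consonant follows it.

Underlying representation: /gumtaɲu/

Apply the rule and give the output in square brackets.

[gũmtãɲu]

/u/ before nasal /m/ → [ũ]
/a/ before nasal /ɲ/ → [ã]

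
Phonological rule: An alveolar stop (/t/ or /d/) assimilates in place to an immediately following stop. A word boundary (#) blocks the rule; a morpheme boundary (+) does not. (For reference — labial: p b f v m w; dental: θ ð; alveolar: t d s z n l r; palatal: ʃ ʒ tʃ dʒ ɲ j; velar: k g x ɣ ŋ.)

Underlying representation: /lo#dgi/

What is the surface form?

/d/ before /g/ (velar) → [g]

[lo#ggi]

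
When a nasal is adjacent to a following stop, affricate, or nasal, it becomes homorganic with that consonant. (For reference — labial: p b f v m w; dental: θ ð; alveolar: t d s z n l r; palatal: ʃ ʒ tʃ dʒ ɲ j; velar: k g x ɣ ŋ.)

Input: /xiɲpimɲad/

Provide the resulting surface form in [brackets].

/ɲ/ before /p/ (labial) → [m]
/m/ before /ɲ/ (palatal) → [ɲ]

[ximpiɲɲad]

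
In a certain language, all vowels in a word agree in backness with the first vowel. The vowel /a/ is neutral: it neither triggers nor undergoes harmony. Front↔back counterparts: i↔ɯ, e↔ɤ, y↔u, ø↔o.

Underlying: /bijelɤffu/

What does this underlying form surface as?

[bijeleffy]

/ɤ/ harmonizes with /i/ ([-back]) → [e]
/u/ harmonizes with /i/ ([-back]) → [y]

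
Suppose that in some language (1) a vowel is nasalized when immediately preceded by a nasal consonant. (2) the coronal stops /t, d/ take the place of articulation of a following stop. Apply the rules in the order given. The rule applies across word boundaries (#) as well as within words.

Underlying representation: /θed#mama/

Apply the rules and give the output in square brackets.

Rule 1: /a/ after nasal /m/ → [ã]
Rule 1: /a/ after nasal /m/ → [ã]
After rule 1: θed#mãmã
Rule 2: no segment meets the rule's conditions; no change.

[θed#mãmã]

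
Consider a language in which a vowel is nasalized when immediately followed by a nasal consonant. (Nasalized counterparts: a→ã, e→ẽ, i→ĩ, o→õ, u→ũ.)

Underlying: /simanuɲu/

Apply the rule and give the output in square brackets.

/i/ before nasal /m/ → [ĩ]
/a/ before nasal /n/ → [ã]
/u/ before nasal /ɲ/ → [ũ]

[sĩmãnũɲu]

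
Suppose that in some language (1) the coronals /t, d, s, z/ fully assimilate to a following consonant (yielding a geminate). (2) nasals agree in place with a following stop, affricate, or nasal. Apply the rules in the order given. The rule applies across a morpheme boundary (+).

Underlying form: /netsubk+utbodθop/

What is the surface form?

Rule 1: /t/ before /s/ → [s] (total assimilation)
Rule 1: /t/ before /b/ → [b] (total assimilation)
Rule 1: /d/ before /θ/ → [θ] (total assimilation)
After rule 1: nessubk+ubboθθop
Rule 2: no segment meets the rule's conditions; no change.

[nessubk+ubboθθop]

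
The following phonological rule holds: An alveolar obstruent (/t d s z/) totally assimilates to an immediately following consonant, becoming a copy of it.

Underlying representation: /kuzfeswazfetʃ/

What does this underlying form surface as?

[kuffewwaffetʃ]

/z/ before /f/ → [f] (total assimilation)
/s/ before /w/ → [w] (total assimilation)
/z/ before /f/ → [f] (total assimilation)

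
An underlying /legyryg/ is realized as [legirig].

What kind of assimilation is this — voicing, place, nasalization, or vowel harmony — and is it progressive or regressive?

vowel harmony, progressive

/y/→[i] /y/→[i].
Vowels agree with the first vowel, so the harmony is progressive.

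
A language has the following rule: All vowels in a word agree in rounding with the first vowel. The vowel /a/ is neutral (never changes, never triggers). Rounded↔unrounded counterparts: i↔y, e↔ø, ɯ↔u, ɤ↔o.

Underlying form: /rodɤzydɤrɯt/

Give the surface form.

/ɤ/ harmonizes with /o/ ([+round]) → [o]
/ɤ/ harmonizes with /o/ ([+round]) → [o]
/ɯ/ harmonizes with /o/ ([+round]) → [u]

[rodozydorut]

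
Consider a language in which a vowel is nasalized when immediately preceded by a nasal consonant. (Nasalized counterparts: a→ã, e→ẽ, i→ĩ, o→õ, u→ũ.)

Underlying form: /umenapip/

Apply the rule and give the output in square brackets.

[umẽnãpip]

/e/ after nasal /m/ → [ẽ]
/a/ after nasal /n/ → [ã]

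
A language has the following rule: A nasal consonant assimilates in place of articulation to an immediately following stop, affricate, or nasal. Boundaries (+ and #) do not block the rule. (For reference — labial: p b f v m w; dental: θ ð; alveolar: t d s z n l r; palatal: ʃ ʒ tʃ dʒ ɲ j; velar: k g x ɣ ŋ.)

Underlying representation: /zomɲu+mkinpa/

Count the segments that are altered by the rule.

/m/ before /ɲ/ (palatal) → [ɲ]
/m/ before /k/ (velar) → [ŋ]
/n/ before /p/ (labial) → [m]
3 segments change.

3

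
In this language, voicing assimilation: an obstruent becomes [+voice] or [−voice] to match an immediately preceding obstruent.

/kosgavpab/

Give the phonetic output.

/g/ after /s/ (voiceless) → [k]
/p/ after /v/ (voiced) → [b]

[koskavbab]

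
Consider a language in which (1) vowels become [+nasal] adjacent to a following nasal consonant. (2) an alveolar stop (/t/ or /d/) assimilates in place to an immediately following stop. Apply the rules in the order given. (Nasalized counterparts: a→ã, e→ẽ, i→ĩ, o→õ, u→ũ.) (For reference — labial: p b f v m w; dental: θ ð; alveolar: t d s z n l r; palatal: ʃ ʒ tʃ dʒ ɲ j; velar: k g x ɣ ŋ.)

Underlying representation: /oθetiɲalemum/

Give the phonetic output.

[oθetĩɲalẽmũm]

Rule 1: /i/ before nasal /ɲ/ → [ĩ]
Rule 1: /e/ before nasal /m/ → [ẽ]
Rule 1: /u/ before nasal /m/ → [ũ]
After rule 1: oθetĩɲalẽmũm
Rule 2: no segment meets the rule's conditions; no change.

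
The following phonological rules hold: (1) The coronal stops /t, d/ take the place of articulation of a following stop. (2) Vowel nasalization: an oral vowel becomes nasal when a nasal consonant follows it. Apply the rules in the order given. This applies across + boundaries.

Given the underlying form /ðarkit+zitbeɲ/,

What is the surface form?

[ðarkit+zipbẽɲ]

Rule 1: /t/ before /b/ (labial) → [p]
After rule 1: ðarkit+zipbeɲ
Rule 2: /e/ before nasal /ɲ/ → [ẽ]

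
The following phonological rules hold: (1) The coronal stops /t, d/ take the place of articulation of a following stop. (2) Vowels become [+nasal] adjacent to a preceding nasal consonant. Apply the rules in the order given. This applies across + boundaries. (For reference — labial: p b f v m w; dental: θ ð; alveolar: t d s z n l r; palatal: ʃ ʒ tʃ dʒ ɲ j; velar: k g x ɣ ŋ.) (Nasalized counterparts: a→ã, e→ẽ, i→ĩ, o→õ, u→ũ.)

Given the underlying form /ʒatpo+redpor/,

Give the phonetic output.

Rule 1: /t/ before /p/ (labial) → [p]
Rule 1: /d/ before /p/ (labial) → [b]
After rule 1: ʒappo+rebpor
Rule 2: no segment meets the rule's conditions; no change.

[ʒappo+rebpor]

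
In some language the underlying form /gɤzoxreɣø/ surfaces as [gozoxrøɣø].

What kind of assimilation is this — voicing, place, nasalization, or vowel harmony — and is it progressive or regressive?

/ɤ/→[o] /e/→[ø].
Vowels agree with the last vowel, so the harmony is regressive.

vowel harmony, regressive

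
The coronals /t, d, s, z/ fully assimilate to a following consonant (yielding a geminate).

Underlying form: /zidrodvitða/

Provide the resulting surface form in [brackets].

/d/ before /r/ → [r] (total assimilation)
/d/ before /v/ → [v] (total assimilation)
/t/ before /ð/ → [ð] (total assimilation)

[zirrovviðða]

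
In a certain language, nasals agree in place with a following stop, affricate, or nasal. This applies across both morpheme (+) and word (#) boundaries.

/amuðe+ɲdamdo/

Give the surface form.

[amuðe+ndando]

/ɲ/ before /d/ (alveolar) → [n]
/m/ before /d/ (alveolar) → [n]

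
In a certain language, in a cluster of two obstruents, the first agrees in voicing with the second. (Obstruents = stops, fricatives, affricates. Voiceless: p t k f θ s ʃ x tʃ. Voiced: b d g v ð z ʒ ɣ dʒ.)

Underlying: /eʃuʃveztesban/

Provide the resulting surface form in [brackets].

[eʃuʒvestezban]

/ʃ/ before /v/ (voiced) → [ʒ]
/z/ before /t/ (voiceless) → [s]
/s/ before /b/ (voiced) → [z]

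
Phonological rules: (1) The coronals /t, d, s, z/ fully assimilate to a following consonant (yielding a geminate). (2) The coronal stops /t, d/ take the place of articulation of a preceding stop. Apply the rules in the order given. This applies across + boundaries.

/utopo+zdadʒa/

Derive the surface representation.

Rule 1: /z/ before /d/ → [d] (total assimilation)
After rule 1: utopo+ddadʒa
Rule 2: no segment meets the rule's conditions; no change.

[utopo+ddadʒa]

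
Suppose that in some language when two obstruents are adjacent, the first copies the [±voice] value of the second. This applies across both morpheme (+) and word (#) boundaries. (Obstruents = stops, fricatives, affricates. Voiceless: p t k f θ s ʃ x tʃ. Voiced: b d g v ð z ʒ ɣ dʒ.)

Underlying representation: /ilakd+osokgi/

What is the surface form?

[ilagd+osoggi]

/k/ before /d/ (voiced) → [g]
/k/ before /g/ (voiced) → [g]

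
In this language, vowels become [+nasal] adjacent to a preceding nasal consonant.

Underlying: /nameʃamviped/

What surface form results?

[nãmẽʃamviped]

/a/ after nasal /n/ → [ã]
/e/ after nasal /m/ → [ẽ]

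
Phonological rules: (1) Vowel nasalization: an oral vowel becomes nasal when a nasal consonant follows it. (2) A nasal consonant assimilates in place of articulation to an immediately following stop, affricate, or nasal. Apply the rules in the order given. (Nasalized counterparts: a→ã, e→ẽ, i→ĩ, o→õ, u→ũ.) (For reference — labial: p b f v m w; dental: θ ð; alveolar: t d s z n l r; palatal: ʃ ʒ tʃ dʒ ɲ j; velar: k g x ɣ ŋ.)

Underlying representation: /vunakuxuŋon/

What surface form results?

Rule 1: /u/ before nasal /n/ → [ũ]
Rule 1: /u/ before nasal /ŋ/ → [ũ]
Rule 1: /o/ before nasal /n/ → [õ]
After rule 1: vũnakuxũŋõn
Rule 2: no segment meets the rule's conditions; no change.

[vũnakuxũŋõn]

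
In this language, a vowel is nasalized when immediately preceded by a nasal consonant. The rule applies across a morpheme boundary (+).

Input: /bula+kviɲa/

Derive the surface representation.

[bula+kviɲã]

/a/ after nasal /ɲ/ → [ã]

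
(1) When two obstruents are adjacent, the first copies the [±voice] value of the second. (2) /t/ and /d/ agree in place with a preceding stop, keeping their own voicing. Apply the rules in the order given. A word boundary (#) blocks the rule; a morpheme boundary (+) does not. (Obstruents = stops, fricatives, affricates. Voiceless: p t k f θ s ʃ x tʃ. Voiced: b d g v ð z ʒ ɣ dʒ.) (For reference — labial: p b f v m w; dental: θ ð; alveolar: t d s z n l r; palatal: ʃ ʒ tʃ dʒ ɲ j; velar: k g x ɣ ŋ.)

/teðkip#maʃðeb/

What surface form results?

Rule 1: /ð/ before /k/ (voiceless) → [θ]
Rule 1: /ʃ/ before /ð/ (voiced) → [ʒ]
After rule 1: teθkip#maʒðeb
Rule 2: no segment meets the rule's conditions; no change.

[teθkip#maʒðeb]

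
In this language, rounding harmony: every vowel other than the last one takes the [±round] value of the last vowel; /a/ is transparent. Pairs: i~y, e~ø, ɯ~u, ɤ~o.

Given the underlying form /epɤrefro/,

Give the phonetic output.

/e/ harmonizes with /o/ ([+round]) → [ø]
/ɤ/ harmonizes with /o/ ([+round]) → [o]
/e/ harmonizes with /o/ ([+round]) → [ø]

[øporøfro]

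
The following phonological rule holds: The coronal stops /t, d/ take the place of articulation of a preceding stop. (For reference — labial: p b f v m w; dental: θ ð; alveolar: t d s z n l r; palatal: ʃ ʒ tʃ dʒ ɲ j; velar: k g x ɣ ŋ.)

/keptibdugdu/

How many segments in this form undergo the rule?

3

/t/ after /p/ (labial) → [p]
/d/ after /b/ (labial) → [b]
/d/ after /g/ (velar) → [g]
3 segments change.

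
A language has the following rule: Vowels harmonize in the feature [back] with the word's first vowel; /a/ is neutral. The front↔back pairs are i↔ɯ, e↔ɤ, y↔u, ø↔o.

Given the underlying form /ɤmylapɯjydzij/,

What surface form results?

[ɤmulapɯjudzɯj]

/y/ harmonizes with /ɤ/ ([+back]) → [u]
/y/ harmonizes with /ɤ/ ([+back]) → [u]
/i/ harmonizes with /ɤ/ ([+back]) → [ɯ]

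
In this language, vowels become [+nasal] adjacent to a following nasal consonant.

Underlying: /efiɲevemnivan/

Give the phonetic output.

/i/ before nasal /ɲ/ → [ĩ]
/e/ before nasal /m/ → [ẽ]
/a/ before nasal /n/ → [ã]

[efĩɲevẽmnivãn]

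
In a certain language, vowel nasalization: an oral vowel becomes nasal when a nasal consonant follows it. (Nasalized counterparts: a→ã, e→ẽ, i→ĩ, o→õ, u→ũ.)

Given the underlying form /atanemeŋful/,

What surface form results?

/a/ before nasal /n/ → [ã]
/e/ before nasal /m/ → [ẽ]
/e/ before nasal /ŋ/ → [ẽ]

[atãnẽmẽŋful]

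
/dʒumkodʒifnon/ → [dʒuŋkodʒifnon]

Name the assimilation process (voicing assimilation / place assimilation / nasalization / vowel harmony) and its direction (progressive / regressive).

/m/→[ŋ].
Each target copies a feature from the following segment, so the direction is regressive.

place assimilation, regressive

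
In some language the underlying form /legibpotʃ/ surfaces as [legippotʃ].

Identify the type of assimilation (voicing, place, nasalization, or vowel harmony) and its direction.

voicing assimilation, regressive

/b/→[p].
Each target copies a feature from the following segment, so the direction is regressive.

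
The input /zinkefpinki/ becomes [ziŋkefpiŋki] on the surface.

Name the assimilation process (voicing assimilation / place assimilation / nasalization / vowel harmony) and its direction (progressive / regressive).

place assimilation, regressive

/n/→[ŋ] /n/→[ŋ].
Each target copies a feature from the following segment, so the direction is regressive.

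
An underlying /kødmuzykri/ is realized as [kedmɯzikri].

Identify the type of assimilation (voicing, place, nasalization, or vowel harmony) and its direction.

vowel harmony, regressive

/ø/→[e] /u/→[ɯ] /y/→[i].
Vowels agree with the last vowel, so the harmony is regressive.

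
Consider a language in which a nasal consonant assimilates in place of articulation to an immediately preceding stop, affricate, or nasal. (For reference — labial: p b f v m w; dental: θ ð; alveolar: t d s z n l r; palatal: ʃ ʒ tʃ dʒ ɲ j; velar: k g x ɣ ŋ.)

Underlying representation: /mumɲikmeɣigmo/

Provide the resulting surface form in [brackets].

[mummikŋeɣigŋo]

/ɲ/ after /m/ (labial) → [m]
/m/ after /k/ (velar) → [ŋ]
/m/ after /g/ (velar) → [ŋ]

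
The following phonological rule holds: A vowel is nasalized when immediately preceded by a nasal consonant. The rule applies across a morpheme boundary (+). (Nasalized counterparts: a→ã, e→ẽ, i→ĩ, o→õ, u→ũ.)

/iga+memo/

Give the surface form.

[iga+mẽmõ]

/e/ after nasal /m/ → [ẽ]
/o/ after nasal /m/ → [õ]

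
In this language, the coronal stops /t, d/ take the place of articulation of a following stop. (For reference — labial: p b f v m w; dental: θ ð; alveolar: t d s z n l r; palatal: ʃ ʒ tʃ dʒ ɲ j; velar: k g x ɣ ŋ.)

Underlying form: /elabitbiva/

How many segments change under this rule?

1

/t/ before /b/ (labial) → [p]
1 segment changes.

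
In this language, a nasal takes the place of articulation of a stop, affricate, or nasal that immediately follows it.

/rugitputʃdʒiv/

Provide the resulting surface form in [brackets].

[rugitputʃdʒiv]

no segment meets the rule's conditions; no change.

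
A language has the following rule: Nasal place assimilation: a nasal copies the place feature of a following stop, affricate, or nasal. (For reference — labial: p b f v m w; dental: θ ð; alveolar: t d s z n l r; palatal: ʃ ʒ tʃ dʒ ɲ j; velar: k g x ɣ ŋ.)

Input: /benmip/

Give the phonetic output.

/n/ before /m/ (labial) → [m]

[bemmip]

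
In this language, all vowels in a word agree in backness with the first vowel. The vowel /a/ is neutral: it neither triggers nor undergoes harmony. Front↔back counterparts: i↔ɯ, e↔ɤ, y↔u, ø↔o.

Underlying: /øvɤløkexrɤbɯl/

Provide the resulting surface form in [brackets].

/ɤ/ harmonizes with /ø/ ([-back]) → [e]
/ɤ/ harmonizes with /ø/ ([-back]) → [e]
/ɯ/ harmonizes with /ø/ ([-back]) → [i]

[øveløkexrebil]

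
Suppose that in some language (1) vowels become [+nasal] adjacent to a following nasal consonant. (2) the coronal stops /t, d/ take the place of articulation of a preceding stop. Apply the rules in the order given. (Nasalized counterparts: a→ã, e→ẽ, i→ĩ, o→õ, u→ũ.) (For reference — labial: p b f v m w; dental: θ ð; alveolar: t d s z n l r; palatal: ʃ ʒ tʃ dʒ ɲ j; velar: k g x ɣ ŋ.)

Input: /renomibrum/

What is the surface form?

Rule 1: /e/ before nasal /n/ → [ẽ]
Rule 1: /o/ before nasal /m/ → [õ]
Rule 1: /u/ before nasal /m/ → [ũ]
After rule 1: rẽnõmibrũm
Rule 2: no segment meets the rule's conditions; no change.

[rẽnõmibrũm]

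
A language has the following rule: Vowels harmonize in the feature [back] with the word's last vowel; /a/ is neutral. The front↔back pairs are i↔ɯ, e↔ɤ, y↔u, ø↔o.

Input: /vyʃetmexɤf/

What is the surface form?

[vuʃɤtmɤxɤf]

/y/ harmonizes with /ɤ/ ([+back]) → [u]
/e/ harmonizes with /ɤ/ ([+back]) → [ɤ]
/e/ harmonizes with /ɤ/ ([+back]) → [ɤ]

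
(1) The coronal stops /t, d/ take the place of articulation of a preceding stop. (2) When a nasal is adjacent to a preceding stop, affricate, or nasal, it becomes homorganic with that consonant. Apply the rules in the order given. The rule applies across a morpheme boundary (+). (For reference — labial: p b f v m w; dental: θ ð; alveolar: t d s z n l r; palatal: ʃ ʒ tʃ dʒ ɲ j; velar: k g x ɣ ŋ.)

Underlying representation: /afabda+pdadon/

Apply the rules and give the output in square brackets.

Rule 1: /d/ after /b/ (labial) → [b]
Rule 1: /d/ after /p/ (labial) → [b]
After rule 1: afabba+pbadon
Rule 2: no segment meets the rule's conditions; no change.

[afabba+pbadon]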